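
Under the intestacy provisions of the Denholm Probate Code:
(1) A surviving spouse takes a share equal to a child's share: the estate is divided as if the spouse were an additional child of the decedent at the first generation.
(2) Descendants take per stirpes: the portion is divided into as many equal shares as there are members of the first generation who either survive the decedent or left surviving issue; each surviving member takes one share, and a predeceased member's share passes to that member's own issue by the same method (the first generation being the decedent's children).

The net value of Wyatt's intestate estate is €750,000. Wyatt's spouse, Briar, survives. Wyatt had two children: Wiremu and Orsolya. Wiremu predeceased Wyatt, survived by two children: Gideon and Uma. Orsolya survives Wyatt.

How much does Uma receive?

The spouse counts as an additional share at the children's level, so there are 3 primary shares of €250,000. Briar takes one such share (€250,000).
The children's combined portion (€500,000) is divided into 2 shares of €250,000: Orsolya takes €250,000; Wiremu's €250,000 share passes to Wiremu's issue.
Wiremu's share (€250,000) is divided into 2 shares of €125,000: Gideon and Uma each take €125,000.

Uma receives €125,000.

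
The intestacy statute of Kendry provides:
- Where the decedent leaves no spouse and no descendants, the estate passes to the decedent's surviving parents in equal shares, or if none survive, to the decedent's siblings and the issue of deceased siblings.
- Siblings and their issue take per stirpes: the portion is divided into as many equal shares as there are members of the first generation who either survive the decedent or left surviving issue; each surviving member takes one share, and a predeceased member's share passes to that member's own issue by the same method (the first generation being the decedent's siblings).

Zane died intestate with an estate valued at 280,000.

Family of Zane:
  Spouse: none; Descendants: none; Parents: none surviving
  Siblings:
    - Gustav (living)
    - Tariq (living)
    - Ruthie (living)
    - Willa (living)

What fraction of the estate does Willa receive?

The entire 280,000 passes to the siblings and their issue.
That amount (280,000) is divided into 4 shares of 70,000: Gustav, Tariq, Ruthie, and Willa each take 70,000.

Willa receives 1/4 of the estate.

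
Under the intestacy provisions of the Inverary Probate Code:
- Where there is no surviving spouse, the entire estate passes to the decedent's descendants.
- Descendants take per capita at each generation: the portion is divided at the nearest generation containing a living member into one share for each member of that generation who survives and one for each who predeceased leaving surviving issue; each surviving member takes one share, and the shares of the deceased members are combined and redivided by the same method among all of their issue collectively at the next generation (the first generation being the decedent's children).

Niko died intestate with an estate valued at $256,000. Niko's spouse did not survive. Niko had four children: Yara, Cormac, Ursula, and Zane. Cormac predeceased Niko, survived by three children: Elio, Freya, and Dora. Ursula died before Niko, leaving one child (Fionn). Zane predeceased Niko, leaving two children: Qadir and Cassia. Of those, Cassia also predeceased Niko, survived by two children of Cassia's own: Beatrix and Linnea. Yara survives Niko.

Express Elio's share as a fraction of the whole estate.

The entire $256,000 passes to the descendants.
That amount ($256,000) is divided at the children's generation into 4 shares of $64,000. Yara takes $64,000. The 3 shares of the deceased (Cormac, Ursula, and Zane) are combined into a pool of $192,000.
That pool ($192,000) is divided at the grandchildren's generation into 6 shares of $32,000. Elio, Freya, Dora, Fionn, and Qadir each take $32,000. The remaining share for the deceased Cassia ($32,000) is carried to the next generation.
That pool ($32,000) is divided at the great-grandchildren's generation equally among Beatrix and Linnea: $16,000 each.

Elio receives 1/8 of the estate.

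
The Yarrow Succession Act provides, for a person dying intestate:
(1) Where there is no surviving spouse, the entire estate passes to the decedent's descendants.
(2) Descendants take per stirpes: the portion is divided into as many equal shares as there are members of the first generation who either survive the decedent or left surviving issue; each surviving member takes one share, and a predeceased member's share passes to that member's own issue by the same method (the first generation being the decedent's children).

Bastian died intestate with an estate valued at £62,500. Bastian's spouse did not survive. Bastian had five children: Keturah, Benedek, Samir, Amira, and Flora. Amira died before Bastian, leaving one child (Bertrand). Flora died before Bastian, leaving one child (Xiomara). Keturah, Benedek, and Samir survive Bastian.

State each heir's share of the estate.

Keturah: £12,500; Benedek: £12,500; Samir: £12,500; Bertrand: £12,500; Xiomara: £12,500

The entire £62,500 passes to the descendants.
That amount (£62,500) is divided into 5 shares of £12,500: Keturah, Benedek, and Samir each take £12,500; Amira's £12,500 share passes to Amira's issue; Flora's £12,500 share passes to Flora's issue.
Amira's share (£12,500) passes entirely to Bertrand.
Flora's share (£12,500) passes entirely to Xiomara.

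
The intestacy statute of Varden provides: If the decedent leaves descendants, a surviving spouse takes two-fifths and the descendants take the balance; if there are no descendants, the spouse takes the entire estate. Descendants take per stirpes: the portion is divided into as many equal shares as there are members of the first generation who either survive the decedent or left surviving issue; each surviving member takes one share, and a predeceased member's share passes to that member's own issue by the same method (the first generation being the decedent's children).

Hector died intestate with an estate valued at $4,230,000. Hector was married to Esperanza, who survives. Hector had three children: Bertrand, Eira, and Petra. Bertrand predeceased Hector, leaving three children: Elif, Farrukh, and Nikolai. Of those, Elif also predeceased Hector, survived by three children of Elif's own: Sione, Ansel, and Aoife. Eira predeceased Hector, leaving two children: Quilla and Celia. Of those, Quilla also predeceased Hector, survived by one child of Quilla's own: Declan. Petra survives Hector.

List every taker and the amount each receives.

Esperanza: $1,692,000; Sione: $94,000; Ansel: $94,000; Aoife: $94,000; Farrukh: $282,000; Nikolai: $282,000; Declan: $423,000; Celia: $423,000; Petra: $846,000

Esperanza takes two-fifths of $4,230,000 = $1,692,000. The remaining $2,538,000 passes to the descendants.
The descendants' portion ($2,538,000) is divided into 3 shares of $846,000: Petra takes $846,000; Bertrand's $846,000 share passes to Bertrand's issue; Eira's $846,000 share passes to Eira's issue.
Bertrand's share ($846,000) is divided into 3 shares of $282,000: Farrukh and Nikolai each take $282,000; Elif's $282,000 share passes to Elif's issue.
Elif's share ($282,000) is divided into 3 shares of $94,000: Sione, Ansel, and Aoife each take $94,000.
Eira's share ($846,000) is divided into 2 shares of $423,000: Celia takes $423,000; Quilla's $423,000 share passes to Quilla's issue.
Quilla's share ($423,000) passes entirely to Declan.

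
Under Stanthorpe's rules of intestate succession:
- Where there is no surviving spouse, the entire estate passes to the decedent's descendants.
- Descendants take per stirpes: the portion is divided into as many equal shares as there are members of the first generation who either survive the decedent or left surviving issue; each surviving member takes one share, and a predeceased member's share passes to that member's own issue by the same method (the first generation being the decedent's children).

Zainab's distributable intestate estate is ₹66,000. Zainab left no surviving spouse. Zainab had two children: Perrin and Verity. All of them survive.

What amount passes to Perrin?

Perrin receives ₹33,000.

The entire ₹66,000 passes to the descendants.
That amount (₹66,000) is divided into 2 shares of ₹33,000: Perrin and Verity each take ₹33,000.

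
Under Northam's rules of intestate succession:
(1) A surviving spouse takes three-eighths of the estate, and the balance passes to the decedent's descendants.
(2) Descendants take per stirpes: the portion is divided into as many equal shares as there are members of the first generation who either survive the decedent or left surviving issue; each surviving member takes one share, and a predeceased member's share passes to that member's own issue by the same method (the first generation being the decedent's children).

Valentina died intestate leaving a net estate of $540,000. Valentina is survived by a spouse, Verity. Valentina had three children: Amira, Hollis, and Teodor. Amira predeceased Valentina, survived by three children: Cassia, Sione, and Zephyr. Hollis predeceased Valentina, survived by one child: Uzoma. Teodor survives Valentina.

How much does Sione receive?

Verity takes three-eighths of $540,000 = $202,500. The remaining $337,500 passes to the descendants.
The descendants' portion ($337,500) is divided into 3 shares of $112,500: Teodor takes $112,500; Amira's $112,500 share passes to Amira's issue; Hollis's $112,500 share passes to Hollis's issue.
Amira's share ($112,500) is divided into 3 shares of $37,500: Cassia, Sione, and Zephyr each take $37,500.
Hollis's share ($112,500) passes entirely to Uzoma.

Sione receives $37,500.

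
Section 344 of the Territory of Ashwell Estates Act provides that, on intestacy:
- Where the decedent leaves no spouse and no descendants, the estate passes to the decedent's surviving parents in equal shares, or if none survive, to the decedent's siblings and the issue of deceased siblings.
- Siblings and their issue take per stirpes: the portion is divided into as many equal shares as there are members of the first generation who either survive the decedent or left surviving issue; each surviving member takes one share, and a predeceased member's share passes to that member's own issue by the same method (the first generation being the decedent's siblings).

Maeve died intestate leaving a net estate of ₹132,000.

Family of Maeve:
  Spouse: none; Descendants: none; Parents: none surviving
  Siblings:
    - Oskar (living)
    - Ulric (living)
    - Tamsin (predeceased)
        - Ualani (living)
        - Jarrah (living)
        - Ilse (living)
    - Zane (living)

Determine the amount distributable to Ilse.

Ilse receives ₹11,000.

The entire ₹132,000 passes to the siblings and their issue.
That amount (₹132,000) is divided into 4 shares of ₹33,000: Oskar, Ulric, and Zane each take ₹33,000; Tamsin's ₹33,000 share passes to Tamsin's issue.
Tamsin's share (₹33,000) is divided into 3 shares of ₹11,000: Ualani, Jarrah, and Ilse each take ₹11,000.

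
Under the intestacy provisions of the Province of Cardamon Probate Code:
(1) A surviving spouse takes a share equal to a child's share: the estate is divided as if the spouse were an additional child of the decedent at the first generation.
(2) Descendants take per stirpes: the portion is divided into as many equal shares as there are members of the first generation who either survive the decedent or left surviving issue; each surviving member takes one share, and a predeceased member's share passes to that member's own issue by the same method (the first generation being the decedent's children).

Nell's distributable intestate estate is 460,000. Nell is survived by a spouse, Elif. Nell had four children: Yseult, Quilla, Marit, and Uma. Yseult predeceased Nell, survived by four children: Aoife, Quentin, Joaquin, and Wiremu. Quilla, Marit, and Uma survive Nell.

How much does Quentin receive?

The spouse counts as an additional share at the children's level, so there are 5 primary shares of 92,000. Elif takes one such share (92,000).
The children's combined portion (368,000) is divided into 4 shares of 92,000: Quilla, Marit, and Uma each take 92,000; Yseult's 92,000 share passes to Yseult's issue.
Yseult's share (92,000) is divided into 4 shares of 23,000: Aoife, Quentin, Joaquin, and Wiremu each take 23,000.

Quentin receives 23,000.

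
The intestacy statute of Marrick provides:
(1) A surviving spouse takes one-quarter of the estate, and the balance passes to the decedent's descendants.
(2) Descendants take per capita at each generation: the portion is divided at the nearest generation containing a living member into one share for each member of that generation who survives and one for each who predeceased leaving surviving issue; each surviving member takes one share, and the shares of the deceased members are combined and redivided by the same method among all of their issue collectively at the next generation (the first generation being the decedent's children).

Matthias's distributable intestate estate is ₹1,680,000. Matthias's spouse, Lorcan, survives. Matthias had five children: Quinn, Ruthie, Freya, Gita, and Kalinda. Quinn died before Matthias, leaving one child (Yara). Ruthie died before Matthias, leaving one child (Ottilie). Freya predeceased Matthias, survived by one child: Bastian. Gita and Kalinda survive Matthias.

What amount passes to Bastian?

Bastian receives ₹252,000.

Lorcan takes one-quarter of ₹1,680,000 = ₹420,000. The remaining ₹1,260,000 passes to the descendants.
The descendants' portion (₹1,260,000) is divided at the children's generation into 5 shares of ₹252,000. Gita and Kalinda each take ₹252,000. The 3 shares of the deceased (Quinn, Ruthie, and Freya) are combined into a pool of ₹756,000.
That pool (₹756,000) is divided at the grandchildren's generation equally among Yara, Ottilie, and Bastian: ₹252,000 each.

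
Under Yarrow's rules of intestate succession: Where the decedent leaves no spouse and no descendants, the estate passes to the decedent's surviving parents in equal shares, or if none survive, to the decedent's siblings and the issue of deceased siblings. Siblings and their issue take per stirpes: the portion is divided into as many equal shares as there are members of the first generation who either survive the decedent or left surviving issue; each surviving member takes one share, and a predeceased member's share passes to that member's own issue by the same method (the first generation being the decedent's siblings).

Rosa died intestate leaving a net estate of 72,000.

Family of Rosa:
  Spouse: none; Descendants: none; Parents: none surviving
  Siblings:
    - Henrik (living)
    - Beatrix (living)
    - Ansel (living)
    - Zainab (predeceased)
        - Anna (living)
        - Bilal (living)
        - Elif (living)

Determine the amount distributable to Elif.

The entire 72,000 passes to the siblings and their issue.
That amount (72,000) is divided into 4 shares of 18,000: Henrik, Beatrix, and Ansel each take 18,000; Zainab's 18,000 share passes to Zainab's issue.
Zainab's share (18,000) is divided into 3 shares of 6,000: Anna, Bilal, and Elif each take 6,000.

Elif receives 6,000.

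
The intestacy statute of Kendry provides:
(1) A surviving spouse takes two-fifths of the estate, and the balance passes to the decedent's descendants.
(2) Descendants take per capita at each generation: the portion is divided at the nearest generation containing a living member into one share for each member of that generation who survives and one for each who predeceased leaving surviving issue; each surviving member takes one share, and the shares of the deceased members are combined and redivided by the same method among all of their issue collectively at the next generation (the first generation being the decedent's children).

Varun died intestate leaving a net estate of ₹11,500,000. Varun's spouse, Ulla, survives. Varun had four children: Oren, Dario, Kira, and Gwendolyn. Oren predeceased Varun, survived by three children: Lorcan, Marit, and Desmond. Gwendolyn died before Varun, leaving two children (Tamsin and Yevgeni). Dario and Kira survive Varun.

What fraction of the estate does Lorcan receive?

Ulla takes two-fifths of ₹11,500,000 = ₹4,600,000. The remaining ₹6,900,000 passes to the descendants.
The descendants' portion (₹6,900,000) is divided at the children's generation into 4 shares of ₹1,725,000. Dario and Kira each take ₹1,725,000. The 2 shares of the deceased (Oren and Gwendolyn) are combined into a pool of ₹3,450,000.
That pool (₹3,450,000) is divided at the grandchildren's generation equally among Lorcan, Marit, Desmond, Tamsin, and Yevgeni: ₹690,000 each.

Lorcan receives 3/50 of the estate.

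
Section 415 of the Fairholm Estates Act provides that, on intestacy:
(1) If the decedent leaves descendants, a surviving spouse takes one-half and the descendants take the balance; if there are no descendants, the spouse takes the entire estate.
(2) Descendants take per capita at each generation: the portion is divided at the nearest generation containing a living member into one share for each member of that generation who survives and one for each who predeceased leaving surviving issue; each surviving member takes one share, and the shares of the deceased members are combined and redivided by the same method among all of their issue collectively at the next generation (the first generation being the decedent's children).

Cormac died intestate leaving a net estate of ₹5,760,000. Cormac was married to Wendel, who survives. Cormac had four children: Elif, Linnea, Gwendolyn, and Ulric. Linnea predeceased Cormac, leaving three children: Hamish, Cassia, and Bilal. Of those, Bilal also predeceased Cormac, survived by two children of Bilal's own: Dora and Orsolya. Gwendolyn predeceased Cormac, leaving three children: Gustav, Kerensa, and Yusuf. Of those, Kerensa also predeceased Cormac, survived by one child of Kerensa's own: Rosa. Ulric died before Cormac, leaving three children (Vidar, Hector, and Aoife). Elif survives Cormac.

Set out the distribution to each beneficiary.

Wendel: ₹2,880,000; Elif: ₹720,000; Hamish: ₹240,000; Cassia: ₹240,000; Dora: ₹160,000; Orsolya: ₹160,000; Gustav: ₹240,000; Rosa: ₹160,000; Yusuf: ₹240,000; Vidar: ₹240,000; Hector: ₹240,000; Aoife: ₹240,000

Wendel takes one-half of ₹5,760,000 = ₹2,880,000. The remaining ₹2,880,000 passes to the descendants.
The descendants' portion (₹2,880,000) is divided at the children's generation into 4 shares of ₹720,000. Elif takes ₹720,000. The 3 shares of the deceased (Linnea, Gwendolyn, and Ulric) are combined into a pool of ₹2,160,000.
That pool (₹2,160,000) is divided at the grandchildren's generation into 9 shares of ₹240,000. Hamish, Cassia, Gustav, Yusuf, Vidar, Hector, and Aoife each take ₹240,000. The 2 shares of the deceased (Bilal and Kerensa) are combined into a pool of ₹480,000.
That pool (₹480,000) is divided at the great-grandchildren's generation equally among Dora, Orsolya, and Rosa: ₹160,000 each.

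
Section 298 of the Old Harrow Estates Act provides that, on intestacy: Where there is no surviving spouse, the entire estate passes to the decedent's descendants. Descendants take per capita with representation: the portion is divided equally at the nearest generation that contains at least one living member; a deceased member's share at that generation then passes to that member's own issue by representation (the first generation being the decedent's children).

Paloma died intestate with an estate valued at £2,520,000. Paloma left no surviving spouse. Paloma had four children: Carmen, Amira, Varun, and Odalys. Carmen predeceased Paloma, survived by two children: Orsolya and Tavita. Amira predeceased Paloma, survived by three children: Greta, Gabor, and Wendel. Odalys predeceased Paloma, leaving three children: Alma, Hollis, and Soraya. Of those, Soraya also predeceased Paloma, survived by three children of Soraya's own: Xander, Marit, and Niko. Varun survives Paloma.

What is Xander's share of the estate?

Xander receives £70,000.

The entire £2,520,000 passes to the descendants.
That amount (£2,520,000) is divided into 4 shares of £630,000: Varun takes £630,000; Carmen's £630,000 share passes to Carmen's issue; Amira's £630,000 share passes to Amira's issue; Odalys's £630,000 share passes to Odalys's issue.
Carmen's share (£630,000) is divided into 2 shares of £315,000: Orsolya and Tavita each take £315,000.
Amira's share (£630,000) is divided into 3 shares of £210,000: Greta, Gabor, and Wendel each take £210,000.
Odalys's share (£630,000) is divided into 3 shares of £210,000: Alma and Hollis each take £210,000; Soraya's £210,000 share passes to Soraya's issue.
Soraya's share (£210,000) is divided into 3 shares of £70,000: Xander, Marit, and Niko each take £70,000.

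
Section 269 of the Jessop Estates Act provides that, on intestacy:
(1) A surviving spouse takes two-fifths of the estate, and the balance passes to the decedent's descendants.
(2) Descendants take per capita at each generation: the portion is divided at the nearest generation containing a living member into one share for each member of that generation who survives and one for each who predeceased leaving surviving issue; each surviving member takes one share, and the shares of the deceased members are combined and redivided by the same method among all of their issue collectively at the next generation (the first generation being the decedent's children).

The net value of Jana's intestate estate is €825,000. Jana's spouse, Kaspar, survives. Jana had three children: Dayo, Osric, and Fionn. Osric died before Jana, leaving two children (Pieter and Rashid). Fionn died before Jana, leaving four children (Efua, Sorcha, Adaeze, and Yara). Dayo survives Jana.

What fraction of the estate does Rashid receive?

Rashid receives 1/15 of the estate.

Kaspar takes two-fifths of €825,000 = €330,000. The remaining €495,000 passes to the descendants.
The descendants' portion (€495,000) is divided at the children's generation into 3 shares of €165,000. Dayo takes €165,000. The 2 shares of the deceased (Osric and Fionn) are combined into a pool of €330,000.
That pool (€330,000) is divided at the grandchildren's generation equally among Pieter, Rashid, Efua, Sorcha, Adaeze, and Yara: €55,000 each.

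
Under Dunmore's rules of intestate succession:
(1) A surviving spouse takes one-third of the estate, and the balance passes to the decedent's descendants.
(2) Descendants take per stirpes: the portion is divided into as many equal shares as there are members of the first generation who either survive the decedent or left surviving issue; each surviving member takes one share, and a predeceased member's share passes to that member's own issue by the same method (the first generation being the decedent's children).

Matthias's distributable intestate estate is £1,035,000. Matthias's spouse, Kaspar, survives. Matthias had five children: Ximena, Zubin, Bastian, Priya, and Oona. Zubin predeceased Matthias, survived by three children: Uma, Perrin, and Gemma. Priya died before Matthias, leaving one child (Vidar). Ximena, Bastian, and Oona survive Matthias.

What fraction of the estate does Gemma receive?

Gemma receives 2/45 of the estate.

Kaspar takes one-third of £1,035,000 = £345,000. The remaining £690,000 passes to the descendants.
The descendants' portion (£690,000) is divided into 5 shares of £138,000: Ximena, Bastian, and Oona each take £138,000; Zubin's £138,000 share passes to Zubin's issue; Priya's £138,000 share passes to Priya's issue.
Zubin's share (£138,000) is divided into 3 shares of £46,000: Uma, Perrin, and Gemma each take £46,000.
Priya's share (£138,000) passes entirely to Vidar.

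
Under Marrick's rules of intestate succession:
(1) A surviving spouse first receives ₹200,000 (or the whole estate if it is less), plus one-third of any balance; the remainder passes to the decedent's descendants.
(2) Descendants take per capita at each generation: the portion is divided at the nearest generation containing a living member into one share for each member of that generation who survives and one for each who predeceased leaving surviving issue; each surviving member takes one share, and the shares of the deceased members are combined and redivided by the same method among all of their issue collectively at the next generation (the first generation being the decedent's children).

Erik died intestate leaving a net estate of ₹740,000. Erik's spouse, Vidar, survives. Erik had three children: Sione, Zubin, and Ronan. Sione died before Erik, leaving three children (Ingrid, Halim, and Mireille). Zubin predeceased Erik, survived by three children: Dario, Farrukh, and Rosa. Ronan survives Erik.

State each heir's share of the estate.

Vidar: ₹380,000; Ingrid: ₹40,000; Halim: ₹40,000; Mireille: ₹40,000; Dario: ₹40,000; Farrukh: ₹40,000; Rosa: ₹40,000; Ronan: ₹120,000

Vidar first takes ₹200,000, leaving a balance of ₹540,000. Vidar then takes one-third of the balance (₹180,000), for a total of ₹380,000. The remaining ₹360,000 passes to the descendants.
The descendants' portion (₹360,000) is divided at the children's generation into 3 shares of ₹120,000. Ronan takes ₹120,000. The 2 shares of the deceased (Sione and Zubin) are combined into a pool of ₹240,000.
That pool (₹240,000) is divided at the grandchildren's generation equally among Ingrid, Halim, Mireille, Dario, Farrukh, and Rosa: ₹40,000 each.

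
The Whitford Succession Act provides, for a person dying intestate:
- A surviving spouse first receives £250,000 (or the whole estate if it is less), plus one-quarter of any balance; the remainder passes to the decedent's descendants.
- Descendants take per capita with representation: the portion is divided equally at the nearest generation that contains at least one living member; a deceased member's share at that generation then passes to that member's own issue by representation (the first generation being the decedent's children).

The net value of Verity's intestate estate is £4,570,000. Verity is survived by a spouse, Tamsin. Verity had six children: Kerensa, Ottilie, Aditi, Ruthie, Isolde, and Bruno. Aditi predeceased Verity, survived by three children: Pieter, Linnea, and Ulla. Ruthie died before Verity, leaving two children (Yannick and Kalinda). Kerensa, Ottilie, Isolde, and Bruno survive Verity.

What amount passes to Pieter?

Tamsin first takes £250,000, leaving a balance of £4,320,000. Tamsin then takes one-quarter of the balance (£1,080,000), for a total of £1,330,000. The remaining £3,240,000 passes to the descendants.
The descendants' portion (£3,240,000) is divided into 6 shares of £540,000: Kerensa, Ottilie, Isolde, and Bruno each take £540,000; Aditi's £540,000 share passes to Aditi's issue; Ruthie's £540,000 share passes to Ruthie's issue.
Aditi's share (£540,000) is divided into 3 shares of £180,000: Pieter, Linnea, and Ulla each take £180,000.
Ruthie's share (£540,000) is divided into 2 shares of £270,000: Yannick and Kalinda each take £270,000.

Pieter receives £180,000.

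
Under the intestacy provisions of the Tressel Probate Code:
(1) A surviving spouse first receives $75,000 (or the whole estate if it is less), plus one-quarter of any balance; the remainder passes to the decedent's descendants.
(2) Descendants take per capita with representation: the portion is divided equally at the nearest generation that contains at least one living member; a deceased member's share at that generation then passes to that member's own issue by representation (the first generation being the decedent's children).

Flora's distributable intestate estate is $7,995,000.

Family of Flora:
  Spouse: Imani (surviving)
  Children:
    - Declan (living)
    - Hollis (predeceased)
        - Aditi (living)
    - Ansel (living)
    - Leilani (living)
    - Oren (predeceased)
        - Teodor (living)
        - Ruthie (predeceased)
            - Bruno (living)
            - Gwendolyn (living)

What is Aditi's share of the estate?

Aditi receives $1,188,000.

Imani first takes $75,000, leaving a balance of $7,920,000. Imani then takes one-quarter of the balance ($1,980,000), for a total of $2,055,000. The remaining $5,940,000 passes to the descendants.
The descendants' portion ($5,940,000) is divided into 5 shares of $1,188,000: Declan, Ansel, and Leilani each take $1,188,000; Hollis's $1,188,000 share passes to Hollis's issue; Oren's $1,188,000 share passes to Oren's issue.
Hollis's share ($1,188,000) passes entirely to Aditi.
Oren's share ($1,188,000) is divided into 2 shares of $594,000: Teodor takes $594,000; Ruthie's $594,000 share passes to Ruthie's issue.
Ruthie's share ($594,000) is divided into 2 shares of $297,000: Bruno and Gwendolyn each take $297,000.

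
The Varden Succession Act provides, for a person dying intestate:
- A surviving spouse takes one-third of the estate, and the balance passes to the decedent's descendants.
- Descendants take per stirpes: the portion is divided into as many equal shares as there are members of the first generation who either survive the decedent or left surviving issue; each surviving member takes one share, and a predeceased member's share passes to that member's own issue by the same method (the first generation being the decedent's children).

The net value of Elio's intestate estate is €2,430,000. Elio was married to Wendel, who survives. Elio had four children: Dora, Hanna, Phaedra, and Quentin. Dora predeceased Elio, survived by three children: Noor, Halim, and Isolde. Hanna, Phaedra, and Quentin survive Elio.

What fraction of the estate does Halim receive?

Wendel takes one-third of €2,430,000 = €810,000. The remaining €1,620,000 passes to the descendants.
The descendants' portion (€1,620,000) is divided into 4 shares of €405,000: Hanna, Phaedra, and Quentin each take €405,000; Dora's €405,000 share passes to Dora's issue.
Dora's share (€405,000) is divided into 3 shares of €135,000: Noor, Halim, and Isolde each take €135,000.

Halim receives 1/18 of the estate.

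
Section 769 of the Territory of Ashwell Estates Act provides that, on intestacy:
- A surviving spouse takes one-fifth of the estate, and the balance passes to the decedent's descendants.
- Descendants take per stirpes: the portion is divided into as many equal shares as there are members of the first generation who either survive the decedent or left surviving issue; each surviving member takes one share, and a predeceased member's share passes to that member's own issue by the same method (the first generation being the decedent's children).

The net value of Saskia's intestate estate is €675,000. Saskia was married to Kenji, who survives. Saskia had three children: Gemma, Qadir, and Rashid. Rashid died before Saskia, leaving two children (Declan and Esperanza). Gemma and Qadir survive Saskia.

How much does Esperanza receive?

Kenji takes one-fifth of €675,000 = €135,000. The remaining €540,000 passes to the descendants.
The descendants' portion (€540,000) is divided into 3 shares of €180,000: Gemma and Qadir each take €180,000; Rashid's €180,000 share passes to Rashid's issue.
Rashid's share (€180,000) is divided into 2 shares of €90,000: Declan and Esperanza each take €90,000.

Esperanza receives €90,000.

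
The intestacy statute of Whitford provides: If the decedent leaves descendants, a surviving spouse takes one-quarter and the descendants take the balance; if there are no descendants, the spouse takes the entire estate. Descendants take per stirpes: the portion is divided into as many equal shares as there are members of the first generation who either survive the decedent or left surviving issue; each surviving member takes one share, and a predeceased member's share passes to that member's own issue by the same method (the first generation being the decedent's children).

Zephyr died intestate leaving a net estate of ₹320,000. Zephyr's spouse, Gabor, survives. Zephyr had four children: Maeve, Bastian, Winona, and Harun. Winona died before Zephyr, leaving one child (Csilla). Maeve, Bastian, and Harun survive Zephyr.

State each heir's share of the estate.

Gabor: ₹80,000; Maeve: ₹60,000; Bastian: ₹60,000; Csilla: ₹60,000; Harun: ₹60,000

Gabor takes one-quarter of ₹320,000 = ₹80,000. The remaining ₹240,000 passes to the descendants.
The descendants' portion (₹240,000) is divided into 4 shares of ₹60,000: Maeve, Bastian, and Harun each take ₹60,000; Winona's ₹60,000 share passes to Winona's issue.
Winona's share (₹60,000) passes entirely to Csilla.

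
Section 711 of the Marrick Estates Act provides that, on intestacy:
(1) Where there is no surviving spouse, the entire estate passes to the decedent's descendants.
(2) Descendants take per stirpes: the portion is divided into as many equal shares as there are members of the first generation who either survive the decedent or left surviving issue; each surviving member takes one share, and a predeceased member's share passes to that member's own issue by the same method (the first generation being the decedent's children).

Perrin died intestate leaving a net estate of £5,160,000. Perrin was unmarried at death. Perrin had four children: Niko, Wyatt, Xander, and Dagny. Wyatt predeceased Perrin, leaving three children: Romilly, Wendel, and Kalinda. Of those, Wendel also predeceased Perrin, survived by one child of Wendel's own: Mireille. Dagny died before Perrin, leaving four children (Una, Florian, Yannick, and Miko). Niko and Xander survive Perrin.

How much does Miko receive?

The entire £5,160,000 passes to the descendants.
That amount (£5,160,000) is divided into 4 shares of £1,290,000: Niko and Xander each take £1,290,000; Wyatt's £1,290,000 share passes to Wyatt's issue; Dagny's £1,290,000 share passes to Dagny's issue.
Wyatt's share (£1,290,000) is divided into 3 shares of £430,000: Romilly and Kalinda each take £430,000; Wendel's £430,000 share passes to Wendel's issue.
Wendel's share (£430,000) passes entirely to Mireille.
Dagny's share (£1,290,000) is divided into 4 shares of £322,500: Una, Florian, Yannick, and Miko each take £322,500.

Miko receives £322,500.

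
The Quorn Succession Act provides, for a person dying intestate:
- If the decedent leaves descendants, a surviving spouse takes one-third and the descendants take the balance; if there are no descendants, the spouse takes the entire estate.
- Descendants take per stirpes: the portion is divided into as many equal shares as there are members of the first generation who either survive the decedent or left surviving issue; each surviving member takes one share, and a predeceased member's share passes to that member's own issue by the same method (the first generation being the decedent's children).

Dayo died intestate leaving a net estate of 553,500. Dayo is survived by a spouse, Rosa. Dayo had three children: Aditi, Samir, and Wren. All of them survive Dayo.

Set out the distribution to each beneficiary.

Rosa: 184,500; Aditi: 123,000; Samir: 123,000; Wren: 123,000

Rosa takes one-third of 553,500 = 184,500. The remaining 369,000 passes to the descendants.
The descendants' portion (369,000) is divided into 3 shares of 123,000: Aditi, Samir, and Wren each take 123,000.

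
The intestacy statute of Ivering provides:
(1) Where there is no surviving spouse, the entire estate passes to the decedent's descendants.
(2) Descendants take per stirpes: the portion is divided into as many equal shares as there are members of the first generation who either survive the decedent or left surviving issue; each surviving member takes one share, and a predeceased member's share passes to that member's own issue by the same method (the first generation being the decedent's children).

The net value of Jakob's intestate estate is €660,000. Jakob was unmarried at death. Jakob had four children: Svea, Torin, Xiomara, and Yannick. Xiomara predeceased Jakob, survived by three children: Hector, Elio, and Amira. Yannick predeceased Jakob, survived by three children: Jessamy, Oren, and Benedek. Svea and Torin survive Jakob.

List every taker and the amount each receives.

Svea: €165,000; Torin: €165,000; Hector: €55,000; Elio: €55,000; Amira: €55,000; Jessamy: €55,000; Oren: €55,000; Benedek: €55,000

The entire €660,000 passes to the descendants.
That amount (€660,000) is divided into 4 shares of €165,000: Svea and Torin each take €165,000; Xiomara's €165,000 share passes to Xiomara's issue; Yannick's €165,000 share passes to Yannick's issue.
Xiomara's share (€165,000) is divided into 3 shares of €55,000: Hector, Elio, and Amira each take €55,000.
Yannick's share (€165,000) is divided into 3 shares of €55,000: Jessamy, Oren, and Benedek each take €55,000.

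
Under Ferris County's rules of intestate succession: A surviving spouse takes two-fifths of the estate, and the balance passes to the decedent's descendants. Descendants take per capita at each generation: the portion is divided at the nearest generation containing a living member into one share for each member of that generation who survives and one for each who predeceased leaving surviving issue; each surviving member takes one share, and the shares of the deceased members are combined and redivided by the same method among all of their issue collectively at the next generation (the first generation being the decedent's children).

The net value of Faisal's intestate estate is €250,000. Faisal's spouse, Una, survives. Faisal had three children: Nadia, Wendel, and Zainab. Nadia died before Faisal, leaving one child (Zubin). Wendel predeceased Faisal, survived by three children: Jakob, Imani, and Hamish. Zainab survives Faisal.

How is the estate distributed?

Una takes two-fifths of €250,000 = €100,000. The remaining €150,000 passes to the descendants.
The descendants' portion (€150,000) is divided at the children's generation into 3 shares of €50,000. Zainab takes €50,000. The 2 shares of the deceased (Nadia and Wendel) are combined into a pool of €100,000.
That pool (€100,000) is divided at the grandchildren's generation equally among Zubin, Jakob, Imani, and Hamish: €25,000 each.

Una: €100,000; Zubin: €25,000; Jakob: €25,000; Imani: €25,000; Hamish: €25,000; Zainab: €50,000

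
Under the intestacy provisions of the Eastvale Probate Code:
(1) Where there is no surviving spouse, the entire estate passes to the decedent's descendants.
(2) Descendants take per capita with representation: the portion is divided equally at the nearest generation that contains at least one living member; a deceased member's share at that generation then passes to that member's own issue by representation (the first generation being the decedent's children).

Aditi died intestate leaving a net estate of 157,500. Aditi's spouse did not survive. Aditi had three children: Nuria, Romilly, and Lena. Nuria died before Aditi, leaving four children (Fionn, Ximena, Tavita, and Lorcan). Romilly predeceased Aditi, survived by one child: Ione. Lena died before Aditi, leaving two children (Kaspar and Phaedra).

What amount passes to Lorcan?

The entire 157,500 passes to the descendants.
No child survives, so the initial division is made at the grandchildren's generation.
That amount (157,500) is divided into 7 shares of 22,500: Fionn, Ximena, Tavita, Lorcan, Ione, Kaspar, and Phaedra each take 22,500.

Lorcan receives 22,500.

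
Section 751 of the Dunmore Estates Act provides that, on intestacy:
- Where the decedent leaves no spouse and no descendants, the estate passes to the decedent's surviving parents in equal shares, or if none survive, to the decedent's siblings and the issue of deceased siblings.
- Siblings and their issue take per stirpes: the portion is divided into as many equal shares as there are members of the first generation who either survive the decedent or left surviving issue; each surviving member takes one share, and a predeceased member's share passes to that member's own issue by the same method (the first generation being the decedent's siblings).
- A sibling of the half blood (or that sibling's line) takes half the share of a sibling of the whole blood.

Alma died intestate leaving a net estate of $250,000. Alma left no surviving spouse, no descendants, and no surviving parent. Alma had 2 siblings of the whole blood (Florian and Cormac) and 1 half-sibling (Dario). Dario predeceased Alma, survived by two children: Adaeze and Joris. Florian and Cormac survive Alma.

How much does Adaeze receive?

The entire $250,000 passes to the siblings and their issue.
Counting each half-blood sibling's line as half a unit, there are 5/2 units in $250,000, so one unit is $100,000. Whole-blood lines (Florian and Cormac) take $100,000 each; half-blood lines (Dario) take $50,000 each.
Dario's share ($50,000) is divided into 2 shares of $25,000: Adaeze and Joris each take $25,000.

Adaeze receives $25,000.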